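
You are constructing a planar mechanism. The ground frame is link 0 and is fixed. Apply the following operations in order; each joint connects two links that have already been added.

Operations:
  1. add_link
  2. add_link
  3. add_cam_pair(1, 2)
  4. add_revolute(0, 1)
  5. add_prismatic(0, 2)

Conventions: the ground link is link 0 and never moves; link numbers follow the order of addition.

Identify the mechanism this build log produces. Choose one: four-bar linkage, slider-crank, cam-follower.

links: 3 (incl. ground); joints: 1 revolute, 1 prismatic, 1 higher (cam) pair, forming one closed loop
3 links, revolute + prismatic + higher pair in one loop → cam-follower

cam-follower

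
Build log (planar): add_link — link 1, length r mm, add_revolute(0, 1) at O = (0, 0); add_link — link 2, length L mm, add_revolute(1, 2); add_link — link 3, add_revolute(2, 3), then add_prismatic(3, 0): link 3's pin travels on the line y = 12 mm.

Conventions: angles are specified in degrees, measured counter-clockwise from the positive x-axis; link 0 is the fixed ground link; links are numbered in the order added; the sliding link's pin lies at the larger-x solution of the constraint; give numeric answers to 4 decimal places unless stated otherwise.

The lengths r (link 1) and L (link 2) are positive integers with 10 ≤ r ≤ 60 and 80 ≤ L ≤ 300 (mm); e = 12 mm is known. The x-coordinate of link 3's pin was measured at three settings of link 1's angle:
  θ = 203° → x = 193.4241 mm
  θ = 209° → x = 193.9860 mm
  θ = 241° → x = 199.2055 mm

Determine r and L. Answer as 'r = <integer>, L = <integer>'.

constraint per measurement: (x − r cos θ)² + (r sin θ − e)² = L²
subtracting the θ₁ and θ₂ equations cancels the r² and L² terms:
r = (x₁² − x₂²) / (2[(x₁cos θ₁ + e sin θ₁) − (x₂cos θ₂ + e sin θ₂)]) = 15.0027 → r = 15
L² = (x₁ − r cos θ₁)² + (r sin θ₁ − e)² = 43263.9804 → L = 208.0000 → L = 208
check at θ₃=241°: x = 199.2055 (printed 199.2055) ✓

r = 15, L = 208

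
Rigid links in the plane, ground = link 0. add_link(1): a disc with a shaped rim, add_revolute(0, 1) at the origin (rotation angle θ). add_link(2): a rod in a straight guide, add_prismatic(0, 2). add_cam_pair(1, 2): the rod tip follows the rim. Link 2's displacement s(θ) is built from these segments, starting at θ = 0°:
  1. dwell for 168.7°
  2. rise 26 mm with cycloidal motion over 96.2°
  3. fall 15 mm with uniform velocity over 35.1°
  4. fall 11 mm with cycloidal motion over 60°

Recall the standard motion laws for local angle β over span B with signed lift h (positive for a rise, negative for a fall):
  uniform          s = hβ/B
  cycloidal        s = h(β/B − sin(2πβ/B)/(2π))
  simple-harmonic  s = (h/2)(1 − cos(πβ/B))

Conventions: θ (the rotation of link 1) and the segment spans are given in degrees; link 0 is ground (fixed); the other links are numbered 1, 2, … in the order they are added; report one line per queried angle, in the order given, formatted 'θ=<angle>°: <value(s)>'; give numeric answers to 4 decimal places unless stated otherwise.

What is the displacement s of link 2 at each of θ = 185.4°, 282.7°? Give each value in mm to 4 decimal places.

segment 1 (0° to 168.7°, dwell): s unchanged at 0.0000
θ = 185.4° falls in segment 2 (168.7° to 264.9°, cycloidal, h = 26): β = 185.4 − 168.7 = 16.7°, B = 96.2°; Δs = 26·(0.1736 − sin(2π·0.1736)/(2π)) = 0.8432; s = 0.0000 + 0.8432 = 0.8432
segment 2 (168.7° to 264.9°, cycloidal, h = 26) is passed completely: s = 0.0000 + (26) = 26.0000
θ = 282.7° falls in segment 3 (264.9° to 300°, uniform, h = -15): β = 282.7 − 264.9 = 17.8°, B = 35.1°; Δs = -15·17.8/35.1 = -7.6068; s = 26.0000 − 7.6068 = 18.3932

θ=185.4°: 0.8432
θ=282.7°: 18.3932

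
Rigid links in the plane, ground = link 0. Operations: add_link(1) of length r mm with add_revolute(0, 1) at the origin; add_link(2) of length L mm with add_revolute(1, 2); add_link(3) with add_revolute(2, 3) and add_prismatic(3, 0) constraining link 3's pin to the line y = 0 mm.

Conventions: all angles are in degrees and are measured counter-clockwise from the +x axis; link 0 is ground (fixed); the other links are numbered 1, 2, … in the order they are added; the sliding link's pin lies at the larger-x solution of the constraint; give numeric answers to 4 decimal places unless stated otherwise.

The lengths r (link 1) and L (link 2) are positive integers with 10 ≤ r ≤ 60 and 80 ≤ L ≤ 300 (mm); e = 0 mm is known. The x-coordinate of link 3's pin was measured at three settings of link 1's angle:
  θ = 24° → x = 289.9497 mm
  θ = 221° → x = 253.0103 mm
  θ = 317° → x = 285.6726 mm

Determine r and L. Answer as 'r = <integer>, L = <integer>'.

constraint per measurement: (x − r cos θ)² + (r sin θ − e)² = L²
subtracting the θ₁ and θ₂ equations cancels the r² and L² terms:
r = (x₁² − x₂²) / (2[(x₁cos θ₁ + e sin θ₁) − (x₂cos θ₂ + e sin θ₂)]) = 22.0000 → r = 22
L² = (x₁ − r cos θ₁)² + (r sin θ₁ − e)² = 72900.0103 → L = 270.0000 → L = 270
check at θ₃=317°: x = 285.6726 (printed 285.6726) ✓

r = 22, L = 270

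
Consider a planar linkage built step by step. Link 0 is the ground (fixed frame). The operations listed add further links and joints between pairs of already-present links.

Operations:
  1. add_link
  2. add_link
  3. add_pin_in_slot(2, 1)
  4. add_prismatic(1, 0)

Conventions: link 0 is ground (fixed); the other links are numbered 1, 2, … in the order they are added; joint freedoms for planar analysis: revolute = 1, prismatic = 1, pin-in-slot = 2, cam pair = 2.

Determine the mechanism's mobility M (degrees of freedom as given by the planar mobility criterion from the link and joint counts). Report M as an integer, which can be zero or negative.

L=1 J1=0 J2=0
add link → L=2 J1=0 J2=0
add link → L=3 J1=0 J2=0
PS@2,1 dof=2 J2 → L=3 J1=0 J2=1
P@1,0 dof=1 J1 → L=3 J1=1 J2=1
M=3(L−1)−2J1−J2=3·2−2·1−1=3

M = 3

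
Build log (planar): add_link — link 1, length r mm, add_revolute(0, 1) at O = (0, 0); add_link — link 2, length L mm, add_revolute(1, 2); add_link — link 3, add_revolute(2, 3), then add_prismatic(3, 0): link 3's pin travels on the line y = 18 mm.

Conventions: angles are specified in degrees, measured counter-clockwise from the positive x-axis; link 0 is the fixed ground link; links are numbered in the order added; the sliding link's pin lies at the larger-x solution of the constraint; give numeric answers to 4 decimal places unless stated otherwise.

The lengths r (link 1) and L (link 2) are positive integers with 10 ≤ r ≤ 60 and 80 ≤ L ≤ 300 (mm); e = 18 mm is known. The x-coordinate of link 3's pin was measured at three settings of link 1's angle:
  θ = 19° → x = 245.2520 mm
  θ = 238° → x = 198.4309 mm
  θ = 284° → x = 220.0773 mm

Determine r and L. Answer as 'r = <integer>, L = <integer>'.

constraint per measurement: (x − r cos θ)² + (r sin θ − e)² = L²
subtracting the θ₁ and θ₂ equations cancels the r² and L² terms:
r = (x₁² − x₂²) / (2[(x₁cos θ₁ + e sin θ₁) − (x₂cos θ₂ + e sin θ₂)]) = 29.0000 → r = 29
L² = (x₁ − r cos θ₁)² + (r sin θ₁ − e)² = 47524.0117 → L = 218.0000 → L = 218
check at θ₃=284°: x = 220.0773 (printed 220.0773) ✓

r = 29, L = 218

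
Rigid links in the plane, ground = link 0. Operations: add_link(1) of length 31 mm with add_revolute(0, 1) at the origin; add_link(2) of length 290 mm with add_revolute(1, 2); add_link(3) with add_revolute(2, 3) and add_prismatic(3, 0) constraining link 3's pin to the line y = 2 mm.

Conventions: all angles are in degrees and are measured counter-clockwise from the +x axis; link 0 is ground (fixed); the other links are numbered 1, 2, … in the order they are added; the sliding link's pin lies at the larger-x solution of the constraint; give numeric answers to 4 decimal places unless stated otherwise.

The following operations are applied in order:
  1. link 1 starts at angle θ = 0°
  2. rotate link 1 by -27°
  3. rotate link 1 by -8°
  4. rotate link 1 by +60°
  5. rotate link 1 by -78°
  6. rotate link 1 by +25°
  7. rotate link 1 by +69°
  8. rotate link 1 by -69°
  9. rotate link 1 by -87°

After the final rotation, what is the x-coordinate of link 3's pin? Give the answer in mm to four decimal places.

geometry: r = 31 mm, L = 290 mm, e = 2 mm; θ starts at 0°
rotate link 1 by -27°: θ ← 0° -27° = -27°
rotate link 1 by -8°: θ ← -27° -8° = -35°
rotate link 1 by +60°: θ ← -35° +60° = 25°
rotate link 1 by -78°: θ ← 25° -78° = -53°
rotate link 1 by +25°: θ ← -53° +25° = -28°
rotate link 1 by +69°: θ ← -28° +69° = 41°
rotate link 1 by -69°: θ ← 41° -69° = -28°
rotate link 1 by -87°: θ ← -28° -87° = -115°
crank pin P = (r cos θ, r sin θ) = (-13.101166, -28.095541)
h = r sin θ − e = -28.095541 − 2 = -30.095541
x = r cos θ + √(L² − h²) = -13.101166 + 288.434149 = 275.332983

275.3330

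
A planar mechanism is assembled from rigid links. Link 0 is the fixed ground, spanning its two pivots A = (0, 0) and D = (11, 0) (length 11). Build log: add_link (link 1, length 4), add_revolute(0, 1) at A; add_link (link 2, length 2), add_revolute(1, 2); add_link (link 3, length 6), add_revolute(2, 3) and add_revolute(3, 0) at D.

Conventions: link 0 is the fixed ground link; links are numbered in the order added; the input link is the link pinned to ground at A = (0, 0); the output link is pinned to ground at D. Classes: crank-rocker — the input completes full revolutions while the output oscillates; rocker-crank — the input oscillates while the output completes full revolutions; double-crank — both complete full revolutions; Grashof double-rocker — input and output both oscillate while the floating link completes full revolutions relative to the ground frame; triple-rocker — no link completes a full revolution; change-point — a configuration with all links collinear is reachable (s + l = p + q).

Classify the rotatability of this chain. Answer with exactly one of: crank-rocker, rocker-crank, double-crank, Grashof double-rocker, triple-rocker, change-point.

lengths: ground=11, input=4, coupler=2, output=6
sorted: s=2 (shortest), l=11 (longest), p+q=10
s + l = 13 vs p + q = 10
s + l > p + q → non-Grashof → no link fully rotates → triple-rocker

triple-rocker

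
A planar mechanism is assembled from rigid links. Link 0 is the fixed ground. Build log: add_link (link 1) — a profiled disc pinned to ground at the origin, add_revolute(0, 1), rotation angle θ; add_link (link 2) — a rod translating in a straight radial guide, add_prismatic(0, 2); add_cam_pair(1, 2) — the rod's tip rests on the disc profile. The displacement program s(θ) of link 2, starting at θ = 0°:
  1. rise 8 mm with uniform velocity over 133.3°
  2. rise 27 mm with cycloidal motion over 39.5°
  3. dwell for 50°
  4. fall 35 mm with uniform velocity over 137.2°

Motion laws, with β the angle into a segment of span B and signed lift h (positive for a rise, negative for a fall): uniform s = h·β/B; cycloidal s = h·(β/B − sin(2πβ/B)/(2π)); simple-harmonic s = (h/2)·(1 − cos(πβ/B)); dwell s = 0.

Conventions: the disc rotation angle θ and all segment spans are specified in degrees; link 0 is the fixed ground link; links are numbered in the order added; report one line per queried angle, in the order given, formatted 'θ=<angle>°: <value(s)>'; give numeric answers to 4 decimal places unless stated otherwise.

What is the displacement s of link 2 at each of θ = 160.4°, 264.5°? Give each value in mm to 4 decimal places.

seg 1 [0°–133.3°] uniform, h=8: full span → s += 8 → s = 8.0000
seg 2 [133.3°–172.8°] cycloidal, h=27: θ=160.4° here. β=27.1, B=39.5. 27·(0.6861 − sin(2π·0.6861)/(2π)) = 22.4793 → s = 30.4793
seg 2 [133.3°–172.8°] cycloidal, h=27: full span → s += 27 → s = 35.0000
seg 3 [172.8°–222.8°] dwell: s stays 35.0000
seg 4 [222.8°–360°] uniform, h=-35: θ=264.5° here. β=41.7, B=137.2. -35·41.7/137.2 = -10.6378 → s = 24.3622

θ=160.4°: 30.4793
θ=264.5°: 24.3622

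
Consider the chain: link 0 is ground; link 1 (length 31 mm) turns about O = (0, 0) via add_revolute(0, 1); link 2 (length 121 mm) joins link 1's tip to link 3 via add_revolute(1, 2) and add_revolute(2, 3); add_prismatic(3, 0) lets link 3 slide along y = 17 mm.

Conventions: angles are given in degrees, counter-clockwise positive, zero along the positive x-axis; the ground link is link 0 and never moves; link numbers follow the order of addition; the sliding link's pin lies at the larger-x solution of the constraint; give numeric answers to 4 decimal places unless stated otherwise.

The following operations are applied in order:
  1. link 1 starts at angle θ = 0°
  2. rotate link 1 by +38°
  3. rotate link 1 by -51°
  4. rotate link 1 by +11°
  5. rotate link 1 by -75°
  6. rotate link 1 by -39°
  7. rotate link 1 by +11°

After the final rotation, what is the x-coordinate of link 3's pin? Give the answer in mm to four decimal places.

geometry: r = 31 mm, L = 121 mm, e = 17 mm; θ starts at 0°
rotate link 1 by +38°: θ ← 0° +38° = 38°
rotate link 1 by -51°: θ ← 38° -51° = -13°
rotate link 1 by +11°: θ ← -13° +11° = -2°
rotate link 1 by -75°: θ ← -2° -75° = -77°
rotate link 1 by -39°: θ ← -77° -39° = -116°
rotate link 1 by +11°: θ ← -116° +11° = -105°
crank pin P = (r cos θ, r sin θ) = (-8.023390, -29.943701)
h = r sin θ − e = -29.943701 − 17 = -46.943701
x = r cos θ + √(L² − h²) = -8.023390 + 111.522594 = 103.499204

103.4992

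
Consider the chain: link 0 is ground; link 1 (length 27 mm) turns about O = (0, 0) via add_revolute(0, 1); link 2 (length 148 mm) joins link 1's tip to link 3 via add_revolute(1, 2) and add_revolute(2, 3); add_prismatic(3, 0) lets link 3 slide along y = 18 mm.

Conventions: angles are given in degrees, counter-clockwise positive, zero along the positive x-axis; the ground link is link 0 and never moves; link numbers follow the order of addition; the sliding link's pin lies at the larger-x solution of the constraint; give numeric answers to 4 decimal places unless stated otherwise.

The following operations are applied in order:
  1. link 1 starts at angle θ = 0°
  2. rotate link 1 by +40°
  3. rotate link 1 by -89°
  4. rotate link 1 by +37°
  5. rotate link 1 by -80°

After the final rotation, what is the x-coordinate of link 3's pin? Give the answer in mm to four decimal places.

geometry: r = 27 mm, L = 148 mm, e = 18 mm; θ starts at 0°
rotate link 1 by +40°: θ ← 0° +40° = 40°
rotate link 1 by -89°: θ ← 40° -89° = -49°
rotate link 1 by +37°: θ ← -49° +37° = -12°
rotate link 1 by -80°: θ ← -12° -80° = -92°
crank pin P = (r cos θ, r sin θ) = (-0.942286, -26.983552)
h = r sin θ − e = -26.983552 − 18 = -44.983552
x = r cos θ + √(L² − h²) = -0.942286 + 140.998156 = 140.055870

140.0559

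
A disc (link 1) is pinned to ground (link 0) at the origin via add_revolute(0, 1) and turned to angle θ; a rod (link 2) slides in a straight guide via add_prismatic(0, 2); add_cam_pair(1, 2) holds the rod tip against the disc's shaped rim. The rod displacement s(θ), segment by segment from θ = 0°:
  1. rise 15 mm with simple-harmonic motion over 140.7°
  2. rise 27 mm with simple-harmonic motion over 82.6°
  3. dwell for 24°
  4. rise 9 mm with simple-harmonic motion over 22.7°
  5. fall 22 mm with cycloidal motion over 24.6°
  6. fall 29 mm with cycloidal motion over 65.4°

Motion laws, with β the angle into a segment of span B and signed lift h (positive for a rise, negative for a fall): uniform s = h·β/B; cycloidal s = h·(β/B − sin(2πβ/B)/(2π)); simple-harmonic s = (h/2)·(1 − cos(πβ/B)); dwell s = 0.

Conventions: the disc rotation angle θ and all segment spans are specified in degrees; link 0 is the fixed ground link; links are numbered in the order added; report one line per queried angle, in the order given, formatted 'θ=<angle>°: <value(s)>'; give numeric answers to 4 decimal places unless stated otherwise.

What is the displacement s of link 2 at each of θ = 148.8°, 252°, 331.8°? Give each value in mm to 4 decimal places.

segment 1 (0° to 140.7°, simple-harmonic, h = 15) is passed completely: s = 0.0000 + (15) = 15.0000
θ = 148.8° falls in segment 2 (140.7° to 223.3°, simple-harmonic, h = 27): β = 148.8 − 140.7 = 8.1°, B = 82.6°; Δs = 27/2·(1 − cos(π·0.0981)) = 0.6356; s = 15.0000 + 0.6356 = 15.6356
segment 2 (140.7° to 223.3°, simple-harmonic, h = 27) is passed completely: s = 15.0000 + (27) = 42.0000
segment 3 (223.3° to 247.3°, dwell): s unchanged at 42.0000
θ = 252° falls in segment 4 (247.3° to 270°, simple-harmonic, h = 9): β = 252 − 247.3 = 4.7°, B = 22.7°; Δs = 9/2·(1 − cos(π·0.2070)) = 0.9189; s = 42.0000 + 0.9189 = 42.9189
segment 4 (247.3° to 270°, simple-harmonic, h = 9) is passed completely: s = 42.0000 + (9) = 51.0000
segment 5 (270° to 294.6°, cycloidal, h = -22) is passed completely: s = 51.0000 + (-22) = 29.0000
θ = 331.8° falls in segment 6 (294.6° to 360°, cycloidal, h = -29): β = 331.8 − 294.6 = 37.2°, B = 65.4°; Δs = -29·(0.5688 − sin(2π·0.5688)/(2π)) = -18.4292; s = 29.0000 − 18.4292 = 10.5708

θ=148.8°: 15.6356
θ=252°: 42.9189
θ=331.8°: 10.5708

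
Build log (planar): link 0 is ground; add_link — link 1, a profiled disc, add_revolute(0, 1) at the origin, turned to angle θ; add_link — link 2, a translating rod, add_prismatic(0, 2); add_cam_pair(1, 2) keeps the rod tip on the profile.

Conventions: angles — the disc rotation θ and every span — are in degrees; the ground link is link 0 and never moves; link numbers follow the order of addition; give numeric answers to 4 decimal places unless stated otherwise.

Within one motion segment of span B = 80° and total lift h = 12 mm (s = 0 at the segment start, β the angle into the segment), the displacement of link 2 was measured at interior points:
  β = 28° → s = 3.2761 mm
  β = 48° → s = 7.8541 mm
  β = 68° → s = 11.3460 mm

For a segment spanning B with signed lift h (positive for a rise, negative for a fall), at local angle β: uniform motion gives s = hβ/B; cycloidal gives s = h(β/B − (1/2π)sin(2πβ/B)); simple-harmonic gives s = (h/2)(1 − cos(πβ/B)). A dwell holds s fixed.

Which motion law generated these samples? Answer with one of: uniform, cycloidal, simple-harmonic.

candidates at β/B = r: uniform s = h·r (linear in β); cycloidal s = h·(r − sin(2πr)/(2π)); simple-harmonic s = (h/2)(1 − cos(πr))
β=28°: printed 3.2761 | uniform 4.2000, cycloidal 2.6549, simple-harmonic 3.2761
β=48°: printed 7.8541 | uniform 7.2000, cycloidal 8.3226, simple-harmonic 7.8541
β=68°: printed 11.3460 | uniform 10.2000, cycloidal 11.7451, simple-harmonic 11.3460
only one law matches every sample → simple-harmonic

simple-harmonic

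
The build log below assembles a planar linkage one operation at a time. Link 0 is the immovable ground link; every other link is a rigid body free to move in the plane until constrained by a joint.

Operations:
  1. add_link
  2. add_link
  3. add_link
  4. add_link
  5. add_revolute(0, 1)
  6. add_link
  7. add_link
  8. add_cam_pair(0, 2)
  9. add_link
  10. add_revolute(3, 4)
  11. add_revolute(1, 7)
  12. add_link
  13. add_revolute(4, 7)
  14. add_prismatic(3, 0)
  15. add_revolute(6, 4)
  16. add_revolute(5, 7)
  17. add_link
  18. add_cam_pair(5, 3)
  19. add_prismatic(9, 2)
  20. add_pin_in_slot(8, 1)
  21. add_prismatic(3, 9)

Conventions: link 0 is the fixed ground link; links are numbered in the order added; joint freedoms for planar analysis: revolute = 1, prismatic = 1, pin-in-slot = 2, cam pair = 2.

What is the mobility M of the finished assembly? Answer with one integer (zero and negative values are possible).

ground; <1,0,0>
#1 <2,0,0>
#2 <3,0,0>
#3 <4,0,0>
#4 <5,0,0>
R:0↔1 J1 <5,1,0>
#5 <6,1,0>
#6 <7,1,0>
C:0↔2 J2 <7,1,1>
#7 <8,1,1>
R:3↔4 J1 <8,2,1>
R:1↔7 J1 <8,3,1>
#8 <9,3,1>
R:4↔7 J1 <9,4,1>
P:3↔0 J1 <9,5,1>
R:6↔4 J1 <9,6,1>
R:5↔7 J1 <9,7,1>
#9 <10,7,1>
C:5↔3 J2 <10,7,2>
P:9↔2 J1 <10,8,2>
PS:8↔1 J2 <10,8,3>
P:3↔9 J1 <10,9,3>
3×9 − 2×9 − 1×3 = 6

M = 6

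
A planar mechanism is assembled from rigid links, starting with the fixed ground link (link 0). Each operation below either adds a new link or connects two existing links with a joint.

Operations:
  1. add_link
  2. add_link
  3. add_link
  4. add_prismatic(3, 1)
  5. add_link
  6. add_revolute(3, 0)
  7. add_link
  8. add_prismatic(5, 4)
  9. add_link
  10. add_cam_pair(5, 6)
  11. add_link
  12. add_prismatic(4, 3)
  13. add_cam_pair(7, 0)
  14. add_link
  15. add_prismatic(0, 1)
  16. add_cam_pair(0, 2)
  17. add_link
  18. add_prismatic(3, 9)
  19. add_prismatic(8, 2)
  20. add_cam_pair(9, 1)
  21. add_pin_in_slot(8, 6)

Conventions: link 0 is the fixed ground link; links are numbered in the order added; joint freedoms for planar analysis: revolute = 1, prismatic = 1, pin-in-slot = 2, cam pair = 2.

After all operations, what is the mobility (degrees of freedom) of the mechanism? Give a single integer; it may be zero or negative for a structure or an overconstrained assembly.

link 0 = ground. State L|J1|J2 = 1|0|0
+link1  2|0|0
+link2  3|0|0
+link3  4|0|0
P(3,1) f=1→J1  4|1|0
+link4  5|1|0
R(3,0) f=1→J1  5|2|0
+link5  6|2|0
P(5,4) f=1→J1  6|3|0
+link6  7|3|0
C(5,6) f=2→J2  7|3|1
+link7  8|3|1
P(4,3) f=1→J1  8|4|1
C(7,0) f=2→J2  8|4|2
+link8  9|4|2
P(0,1) f=1→J1  9|5|2
C(0,2) f=2→J2  9|5|3
+link9  10|5|3
P(3,9) f=1→J1  10|6|3
P(8,2) f=1→J1  10|7|3
C(9,1) f=2→J2  10|7|4
PS(8,6) f=2→J2  10|7|5
M = 3(10−1)−2·7−5 = 27−14−5 = 8

M = 8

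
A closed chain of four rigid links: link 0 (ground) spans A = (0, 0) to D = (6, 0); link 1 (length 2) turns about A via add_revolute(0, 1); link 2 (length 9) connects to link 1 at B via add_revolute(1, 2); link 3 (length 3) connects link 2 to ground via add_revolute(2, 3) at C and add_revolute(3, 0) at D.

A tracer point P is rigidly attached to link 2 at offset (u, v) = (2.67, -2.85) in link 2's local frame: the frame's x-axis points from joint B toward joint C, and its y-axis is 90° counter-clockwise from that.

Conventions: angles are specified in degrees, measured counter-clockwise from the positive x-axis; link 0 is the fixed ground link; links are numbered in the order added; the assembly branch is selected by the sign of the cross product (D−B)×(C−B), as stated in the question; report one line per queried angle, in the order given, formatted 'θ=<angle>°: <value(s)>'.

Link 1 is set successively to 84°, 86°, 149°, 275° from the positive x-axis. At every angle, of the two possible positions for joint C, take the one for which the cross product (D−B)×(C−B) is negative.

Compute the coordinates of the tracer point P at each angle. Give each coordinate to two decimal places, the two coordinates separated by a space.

A=(0,0), D=(6.00,0)
θ=84°: B = A + 2.00·(cos84°, sin84°) = (0.2091, 1.9890)
θ=84°: |BD| = 6.1230
θ=84°: circle(B,9.00) ∩ circle(D,3.00): a=8.9410, h=1.0292
θ=84°:   candidates: C₊=(8.9994,0.0579) cross=6.302; C₋=(8.3308,-1.8887) cross=-6.302
θ=84°:   branch - wants cross < 0 → take C=(8.3308,-1.8887) (cross=-6.302)
θ=84°: ex = (C−B)/|BC| = (0.9024,-0.4309); ey = (0.4309,0.9024)
θ=84°: P = B + 2.67·ex + -2.85·ey = (1.3905,-1.7333)
θ=86°: B = A + 2.00·(cos86°, sin86°) = (0.1395, 1.9951)
θ=86°: |BD| = 6.1908
θ=86°: circle(B,9.00) ∩ circle(D,3.00): a=8.9105, h=1.2662
θ=86°:   candidates: C₊=(8.9827,0.3221) cross=7.839; C₋=(8.1665,-2.0751) cross=-7.839
θ=86°:   branch - wants cross < 0 → take C=(8.1665,-2.0751) (cross=-7.839)
θ=86°: ex = (C−B)/|BC| = (0.8919,-0.4523); ey = (0.4523,0.8919)
θ=86°: P = B + 2.67·ex + -2.85·ey = (1.2319,-1.7543)
θ=149°: B = A + 2.00·(cos149°, sin149°) = (-1.7143, 1.0301)
θ=149°: |BD| = 7.7828
θ=149°: circle(B,9.00) ∩ circle(D,3.00): a=8.5170, h=2.9088
θ=149°:   candidates: C₊=(7.1127,2.7860) cross=22.638; C₋=(6.3427,-2.9804) cross=-22.638
θ=149°:   branch - wants cross < 0 → take C=(6.3427,-2.9804) (cross=-22.638)
θ=149°: ex = (C−B)/|BC| = (0.8952,-0.4456); ey = (0.4456,0.8952)
θ=149°: P = B + 2.67·ex + -2.85·ey = (-0.5940,-2.7111)
θ=275°: B = A + 2.00·(cos275°, sin275°) = (0.1743, -1.9924)
θ=275°: |BD| = 6.1570
θ=275°: circle(B,9.00) ∩ circle(D,3.00): a=8.9255, h=1.1555
θ=275°:   candidates: C₊=(8.2457,1.9892) cross=7.114; C₋=(8.9935,-0.1974) cross=-7.114
θ=275°:   branch - wants cross < 0 → take C=(8.9935,-0.1974) (cross=-7.114)
θ=275°: ex = (C−B)/|BC| = (0.9799,0.1994); ey = (-0.1994,0.9799)
θ=275°: P = B + 2.67·ex + -2.85·ey = (3.3591,-4.2526)

θ=84°: 1.39 -1.73
θ=86°: 1.23 -1.75
θ=149°: -0.59 -2.71
θ=275°: 3.36 -4.25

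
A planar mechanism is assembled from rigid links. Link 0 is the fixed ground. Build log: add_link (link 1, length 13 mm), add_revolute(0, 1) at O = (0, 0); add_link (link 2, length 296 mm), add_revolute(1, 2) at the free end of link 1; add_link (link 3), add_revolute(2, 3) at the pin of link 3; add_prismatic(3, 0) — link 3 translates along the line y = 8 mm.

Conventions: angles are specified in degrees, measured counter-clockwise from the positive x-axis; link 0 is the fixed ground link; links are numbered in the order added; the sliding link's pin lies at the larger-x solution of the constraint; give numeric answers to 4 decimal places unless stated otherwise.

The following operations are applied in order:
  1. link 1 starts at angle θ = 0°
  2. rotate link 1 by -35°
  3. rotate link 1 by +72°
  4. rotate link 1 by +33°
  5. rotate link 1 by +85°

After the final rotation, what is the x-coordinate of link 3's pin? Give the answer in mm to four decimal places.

geometry: r = 13 mm, L = 296 mm, e = 8 mm; θ starts at 0°
rotate link 1 by -35°: θ ← 0° -35° = -35°
rotate link 1 by +72°: θ ← -35° +72° = 37°
rotate link 1 by +33°: θ ← 37° +33° = 70°
rotate link 1 by +85°: θ ← 70° +85° = 155°
crank pin P = (r cos θ, r sin θ) = (-11.782001, 5.494037)
h = r sin θ − e = 5.494037 − 8 = -2.505963
x = r cos θ + √(L² − h²) = -11.782001 + 295.989392 = 284.207391

284.2074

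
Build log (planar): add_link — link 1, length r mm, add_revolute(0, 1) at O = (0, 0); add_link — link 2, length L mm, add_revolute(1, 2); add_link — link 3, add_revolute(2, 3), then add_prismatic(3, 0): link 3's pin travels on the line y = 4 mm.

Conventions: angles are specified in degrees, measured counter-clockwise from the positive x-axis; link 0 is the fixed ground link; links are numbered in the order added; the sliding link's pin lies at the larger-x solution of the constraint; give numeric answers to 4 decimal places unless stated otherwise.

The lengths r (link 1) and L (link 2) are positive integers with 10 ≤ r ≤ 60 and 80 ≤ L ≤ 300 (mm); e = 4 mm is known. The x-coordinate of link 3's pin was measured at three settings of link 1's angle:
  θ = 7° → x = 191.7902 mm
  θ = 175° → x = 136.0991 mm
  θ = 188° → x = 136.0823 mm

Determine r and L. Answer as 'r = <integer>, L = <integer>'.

constraint per measurement: (x − r cos θ)² + (r sin θ − e)² = L²
subtracting the θ₁ and θ₂ equations cancels the r² and L² terms:
r = (x₁² − x₂²) / (2[(x₁cos θ₁ + e sin θ₁) − (x₂cos θ₂ + e sin θ₂)]) = 28.0000 → r = 28
L² = (x₁ − r cos θ₁)² + (r sin θ₁ − e)² = 26895.9871 → L = 164.0000 → L = 164
check at θ₃=188°: x = 136.0823 (printed 136.0823) ✓

r = 28, L = 164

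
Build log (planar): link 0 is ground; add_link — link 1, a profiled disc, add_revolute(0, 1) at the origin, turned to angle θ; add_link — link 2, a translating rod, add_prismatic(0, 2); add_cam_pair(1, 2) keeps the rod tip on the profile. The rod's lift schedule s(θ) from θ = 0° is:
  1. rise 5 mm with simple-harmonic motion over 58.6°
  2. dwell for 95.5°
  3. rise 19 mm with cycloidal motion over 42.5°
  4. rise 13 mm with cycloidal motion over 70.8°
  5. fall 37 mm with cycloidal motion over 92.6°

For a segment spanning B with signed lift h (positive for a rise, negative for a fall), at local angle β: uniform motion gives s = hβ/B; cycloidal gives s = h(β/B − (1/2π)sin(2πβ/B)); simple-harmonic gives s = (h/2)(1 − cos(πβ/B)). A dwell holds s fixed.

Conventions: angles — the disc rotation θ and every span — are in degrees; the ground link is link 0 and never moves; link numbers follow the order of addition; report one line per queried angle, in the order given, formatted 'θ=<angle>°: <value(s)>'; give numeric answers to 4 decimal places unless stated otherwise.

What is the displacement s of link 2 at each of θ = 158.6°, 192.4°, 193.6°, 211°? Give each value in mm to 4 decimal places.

seg 1 [0°–58.6°] simple-harmonic, h=5: full span → s += 5 → s = 5.0000
seg 2 [58.6°–154.1°] dwell: s stays 5.0000
seg 3 [154.1°–196.6°] cycloidal, h=19: θ=158.6° here. β=4.5, B=42.5. 19·(0.1059 − sin(2π·0.1059)/(2π)) = 0.1451 → s = 5.1451
seg 3 [154.1°–196.6°] cycloidal, h=19: θ=192.4° here. β=38.3, B=42.5. 19·(0.9012 − sin(2π·0.9012)/(2π)) = 18.8817 → s = 23.8817
seg 3 [154.1°–196.6°] cycloidal, h=19: θ=193.6° here. β=39.5, B=42.5. 19·(0.9294 − sin(2π·0.9294)/(2π)) = 18.9565 → s = 23.9565
seg 3 [154.1°–196.6°] cycloidal, h=19: full span → s += 19 → s = 24.0000
seg 4 [196.6°–267.4°] cycloidal, h=13: θ=211° here. β=14.4, B=70.8. 13·(0.2034 − sin(2π·0.2034)/(2π)) = 0.6631 → s = 24.6631

θ=158.6°: 5.1451
θ=192.4°: 23.8817
θ=193.6°: 23.9565
θ=211°: 24.6631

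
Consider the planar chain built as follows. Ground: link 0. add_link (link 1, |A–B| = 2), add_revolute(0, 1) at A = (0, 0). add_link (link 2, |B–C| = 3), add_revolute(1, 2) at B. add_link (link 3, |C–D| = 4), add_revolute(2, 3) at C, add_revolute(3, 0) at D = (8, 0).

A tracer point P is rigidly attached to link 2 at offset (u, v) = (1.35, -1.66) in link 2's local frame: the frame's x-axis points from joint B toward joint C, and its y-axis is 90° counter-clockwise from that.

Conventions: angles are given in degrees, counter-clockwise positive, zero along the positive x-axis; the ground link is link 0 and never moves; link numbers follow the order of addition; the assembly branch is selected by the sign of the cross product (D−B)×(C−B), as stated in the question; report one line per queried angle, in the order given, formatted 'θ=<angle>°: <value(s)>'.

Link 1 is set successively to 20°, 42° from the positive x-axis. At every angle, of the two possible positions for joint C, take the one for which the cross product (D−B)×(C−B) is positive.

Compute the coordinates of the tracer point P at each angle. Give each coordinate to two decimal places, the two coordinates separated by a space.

A=(0,0), D=(8.00,0)
θ=20°: B = A + 2.00·(cos20°, sin20°) = (1.8794, 0.6840)
θ=20°: |BD| = 6.1587
θ=20°: circle(B,3.00) ∩ circle(D,4.00): a=2.5111, h=1.6415
θ=20°:   candidates: C₊=(4.5572,2.0365) cross=10.110; C₋=(4.1926,-1.2262) cross=-10.110
θ=20°:   branch + wants cross > 0 → take C=(4.5572,2.0365) (cross=10.110)
θ=20°: ex = (C−B)/|BC| = (0.8926,0.4508); ey = (-0.4508,0.8926)
θ=20°: P = B + 1.35·ex + -1.66·ey = (3.8328,-0.1891)
θ=42°: B = A + 2.00·(cos42°, sin42°) = (1.4863, 1.3383)
θ=42°: |BD| = 6.6498
θ=42°: circle(B,3.00) ∩ circle(D,4.00): a=2.7985, h=1.0808
θ=42°:   candidates: C₊=(4.4451,1.8337) cross=7.187; C₋=(4.0101,-0.2836) cross=-7.187
θ=42°:   branch + wants cross > 0 → take C=(4.4451,1.8337) (cross=7.187)
θ=42°: ex = (C−B)/|BC| = (0.9863,0.1652); ey = (-0.1652,0.9863)
θ=42°: P = B + 1.35·ex + -1.66·ey = (3.0919,-0.0760)

θ=20°: 3.83 -0.19
θ=42°: 3.09 -0.08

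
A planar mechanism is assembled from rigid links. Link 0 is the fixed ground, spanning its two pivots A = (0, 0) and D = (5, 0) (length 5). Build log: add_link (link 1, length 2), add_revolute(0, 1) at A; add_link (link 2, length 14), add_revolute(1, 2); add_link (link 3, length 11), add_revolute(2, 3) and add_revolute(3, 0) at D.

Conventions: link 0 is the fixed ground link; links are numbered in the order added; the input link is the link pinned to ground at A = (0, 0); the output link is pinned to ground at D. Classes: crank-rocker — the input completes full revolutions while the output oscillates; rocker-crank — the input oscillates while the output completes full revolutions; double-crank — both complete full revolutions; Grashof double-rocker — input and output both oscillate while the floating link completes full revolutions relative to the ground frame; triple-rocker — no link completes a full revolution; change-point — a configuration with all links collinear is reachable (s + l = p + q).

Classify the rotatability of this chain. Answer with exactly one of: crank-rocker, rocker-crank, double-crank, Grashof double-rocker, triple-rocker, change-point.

lengths: ground=5, input=2, coupler=14, output=11
sorted: s=2 (shortest), l=14 (longest), p+q=16
s + l = 16 vs p + q = 16
s + l = p + q → change-point (collinear configuration reachable)

change-point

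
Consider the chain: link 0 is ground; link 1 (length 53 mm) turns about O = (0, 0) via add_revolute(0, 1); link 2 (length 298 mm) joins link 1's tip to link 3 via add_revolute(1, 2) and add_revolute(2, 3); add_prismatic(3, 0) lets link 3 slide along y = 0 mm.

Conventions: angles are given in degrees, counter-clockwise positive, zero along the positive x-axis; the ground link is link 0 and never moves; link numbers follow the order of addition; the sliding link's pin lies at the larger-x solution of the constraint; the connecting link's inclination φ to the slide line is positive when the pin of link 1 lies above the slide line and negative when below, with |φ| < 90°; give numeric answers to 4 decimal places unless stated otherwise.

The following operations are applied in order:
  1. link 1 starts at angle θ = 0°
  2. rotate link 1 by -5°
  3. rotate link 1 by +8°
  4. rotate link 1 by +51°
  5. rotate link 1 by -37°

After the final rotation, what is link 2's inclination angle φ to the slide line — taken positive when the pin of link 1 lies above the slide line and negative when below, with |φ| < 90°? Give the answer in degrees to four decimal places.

geometry: r = 53 mm, L = 298 mm, e = 0 mm; θ starts at 0°
rotate link 1 by -5°: θ ← 0° -5° = -5°
rotate link 1 by +8°: θ ← -5° +8° = 3°
rotate link 1 by +51°: θ ← 3° +51° = 54°
rotate link 1 by -37°: θ ← 54° -37° = 17°
h = r sin θ − e = 15.495700 − 0 = 15.495700
sin φ = h / L = 15.495700 / 298 = 0.05199899
φ = arcsin(0.05199899) = 2.980667°

2.9807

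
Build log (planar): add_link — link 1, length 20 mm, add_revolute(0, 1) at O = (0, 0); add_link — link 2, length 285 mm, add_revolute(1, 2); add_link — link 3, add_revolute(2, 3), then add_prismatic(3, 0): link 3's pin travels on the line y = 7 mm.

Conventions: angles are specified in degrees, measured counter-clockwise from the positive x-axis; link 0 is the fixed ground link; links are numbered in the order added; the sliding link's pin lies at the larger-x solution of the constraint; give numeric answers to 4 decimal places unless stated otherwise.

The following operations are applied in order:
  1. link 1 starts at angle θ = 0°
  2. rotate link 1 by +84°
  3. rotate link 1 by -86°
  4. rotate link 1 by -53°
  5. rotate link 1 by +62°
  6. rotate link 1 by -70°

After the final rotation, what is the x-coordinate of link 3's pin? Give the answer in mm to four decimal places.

geometry: r = 20 mm, L = 285 mm, e = 7 mm; θ starts at 0°
rotate link 1 by +84°: θ ← 0° +84° = 84°
rotate link 1 by -86°: θ ← 84° -86° = -2°
rotate link 1 by -53°: θ ← -2° -53° = -55°
rotate link 1 by +62°: θ ← -55° +62° = 7°
rotate link 1 by -70°: θ ← 7° -70° = -63°
crank pin P = (r cos θ, r sin θ) = (9.079810, -17.820130)
h = r sin θ − e = -17.820130 − 7 = -24.820130
x = r cos θ + √(L² − h²) = 9.079810 + 283.917173 = 292.996983

292.9970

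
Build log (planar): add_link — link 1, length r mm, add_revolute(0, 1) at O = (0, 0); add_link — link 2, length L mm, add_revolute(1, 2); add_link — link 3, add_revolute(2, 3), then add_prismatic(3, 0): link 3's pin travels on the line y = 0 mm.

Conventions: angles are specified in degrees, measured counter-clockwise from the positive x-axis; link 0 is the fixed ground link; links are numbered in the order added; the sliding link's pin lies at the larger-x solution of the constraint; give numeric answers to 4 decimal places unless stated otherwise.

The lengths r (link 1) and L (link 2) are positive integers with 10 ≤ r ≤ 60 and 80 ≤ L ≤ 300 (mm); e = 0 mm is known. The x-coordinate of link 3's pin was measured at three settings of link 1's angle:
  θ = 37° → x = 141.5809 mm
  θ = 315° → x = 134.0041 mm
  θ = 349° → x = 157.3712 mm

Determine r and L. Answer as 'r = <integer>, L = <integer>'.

constraint per measurement: (x − r cos θ)² + (r sin θ − e)² = L²
subtracting the θ₁ and θ₂ equations cancels the r² and L² terms:
r = (x₁² − x₂²) / (2[(x₁cos θ₁ + e sin θ₁) − (x₂cos θ₂ + e sin θ₂)]) = 56.9998 → r = 57
L² = (x₁ − r cos θ₁)² + (r sin θ₁ − e)² = 10403.9963 → L = 102.0000 → L = 102
check at θ₃=349°: x = 157.3712 (printed 157.3712) ✓

r = 57, L = 102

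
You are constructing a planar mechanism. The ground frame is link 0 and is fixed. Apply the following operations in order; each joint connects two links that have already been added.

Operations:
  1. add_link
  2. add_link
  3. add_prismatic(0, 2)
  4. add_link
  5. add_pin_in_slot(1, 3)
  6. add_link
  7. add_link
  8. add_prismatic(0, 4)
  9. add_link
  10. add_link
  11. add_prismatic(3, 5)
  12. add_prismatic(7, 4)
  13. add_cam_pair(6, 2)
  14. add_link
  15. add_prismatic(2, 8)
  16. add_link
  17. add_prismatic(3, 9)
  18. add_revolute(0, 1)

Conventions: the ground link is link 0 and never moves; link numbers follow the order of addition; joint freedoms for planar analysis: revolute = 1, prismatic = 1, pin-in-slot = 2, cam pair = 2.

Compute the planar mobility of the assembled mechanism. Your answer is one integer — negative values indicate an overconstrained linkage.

(L,J1,J2)=(1,0,0); link0 fixed
link1: (2,0,0)
link2: (3,0,0)
P 0-2 [J1]: (3,1,0)
link3: (4,1,0)
PS 1-3 [J2]: (4,1,1)
link4: (5,1,1)
link5: (6,1,1)
P 0-4 [J1]: (6,2,1)
link6: (7,2,1)
link7: (8,2,1)
P 3-5 [J1]: (8,3,1)
P 7-4 [J1]: (8,4,1)
C 6-2 [J2]: (8,4,2)
link8: (9,4,2)
P 2-8 [J1]: (9,5,2)
link9: (10,5,2)
P 3-9 [J1]: (10,6,2)
R 0-1 [J1]: (10,7,2)
Grübler: 3·9 − 2·7 − 2 = 11

M = 11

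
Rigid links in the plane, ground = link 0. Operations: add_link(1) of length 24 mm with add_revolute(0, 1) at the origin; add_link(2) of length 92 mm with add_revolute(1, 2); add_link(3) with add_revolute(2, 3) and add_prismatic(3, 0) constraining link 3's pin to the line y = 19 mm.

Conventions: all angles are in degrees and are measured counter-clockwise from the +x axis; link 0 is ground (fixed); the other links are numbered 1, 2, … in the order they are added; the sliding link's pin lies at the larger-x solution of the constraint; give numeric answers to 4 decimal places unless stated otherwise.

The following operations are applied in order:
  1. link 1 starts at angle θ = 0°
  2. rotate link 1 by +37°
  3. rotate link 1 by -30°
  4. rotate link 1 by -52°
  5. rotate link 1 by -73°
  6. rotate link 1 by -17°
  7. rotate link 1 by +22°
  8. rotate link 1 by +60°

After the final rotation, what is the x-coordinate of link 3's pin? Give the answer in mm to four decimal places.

geometry: r = 24 mm, L = 92 mm, e = 19 mm; θ starts at 0°
rotate link 1 by +37°: θ ← 0° +37° = 37°
rotate link 1 by -30°: θ ← 37° -30° = 7°
rotate link 1 by -52°: θ ← 7° -52° = -45°
rotate link 1 by -73°: θ ← -45° -73° = -118°
rotate link 1 by -17°: θ ← -118° -17° = -135°
rotate link 1 by +22°: θ ← -135° +22° = -113°
rotate link 1 by +60°: θ ← -113° +60° = -53°
crank pin P = (r cos θ, r sin θ) = (14.443561, -19.167252)
h = r sin θ − e = -19.167252 − 19 = -38.167252
x = r cos θ + √(L² − h²) = 14.443561 + 83.709383 = 98.152944

98.1529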